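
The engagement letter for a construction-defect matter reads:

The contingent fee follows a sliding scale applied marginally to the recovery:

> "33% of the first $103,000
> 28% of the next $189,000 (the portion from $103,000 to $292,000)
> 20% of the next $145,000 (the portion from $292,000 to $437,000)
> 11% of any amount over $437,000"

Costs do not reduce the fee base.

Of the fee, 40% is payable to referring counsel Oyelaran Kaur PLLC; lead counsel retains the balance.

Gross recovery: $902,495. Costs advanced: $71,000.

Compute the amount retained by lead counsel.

$100,268.67

Fee base is the gross recovery, $902,495; costs are reimbursed separately.
First $103,000 at 33% = $33,990.00
Next $189,000 at 28% = $52,920.00
Next $145,000 at 20% = $29,000.00
Remaining $465,495 at 11% = $51,204.45
Fee: $33,990.00 + $52,920.00 + $29,000.00 + $51,204.45 = $167,114.45
Referral share: 40% of $167,114.45 = $66,845.78; lead counsel retains $167,114.45 − $66,845.78 = $100,268.67.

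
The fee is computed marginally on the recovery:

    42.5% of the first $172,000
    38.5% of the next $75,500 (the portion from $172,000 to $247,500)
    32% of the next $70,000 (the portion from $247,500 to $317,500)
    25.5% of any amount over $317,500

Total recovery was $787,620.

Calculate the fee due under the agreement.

First $172,000 at 42.5% = $73,100.00
Next $75,500 at 38.5% = $29,067.50
Next $70,000 at 32% = $22,400.00
Remaining $470,120 at 25.5% = $119,880.60
Fee: $73,100.00 + $29,067.50 + $22,400.00 + $119,880.60 = $244,448.10

$244,448.10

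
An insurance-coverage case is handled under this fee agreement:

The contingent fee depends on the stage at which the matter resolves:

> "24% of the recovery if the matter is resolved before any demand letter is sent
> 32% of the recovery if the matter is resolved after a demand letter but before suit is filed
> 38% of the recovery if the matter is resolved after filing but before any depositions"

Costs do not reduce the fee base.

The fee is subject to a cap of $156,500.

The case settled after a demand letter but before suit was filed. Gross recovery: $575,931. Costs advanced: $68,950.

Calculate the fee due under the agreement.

Fee base is the gross recovery, $575,931; costs are reimbursed separately.
The matter settled after a demand letter but before suit was filed, so the 32% rate applies.
$575,931 × 32% = $184,297.92
$184,297.92 exceeds the $156,500 cap, so the fee is capped at $156,500.00.

$156,500.00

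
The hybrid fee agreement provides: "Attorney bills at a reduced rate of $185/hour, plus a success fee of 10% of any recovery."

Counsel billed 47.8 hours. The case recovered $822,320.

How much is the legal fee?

$91,075.00

Hourly: 47.8 × $185 = $8,843.00
Success fee: 10% of $822,320 = $82,232.00
Total: $8,843.00 + $82,232.00 = $91,075.00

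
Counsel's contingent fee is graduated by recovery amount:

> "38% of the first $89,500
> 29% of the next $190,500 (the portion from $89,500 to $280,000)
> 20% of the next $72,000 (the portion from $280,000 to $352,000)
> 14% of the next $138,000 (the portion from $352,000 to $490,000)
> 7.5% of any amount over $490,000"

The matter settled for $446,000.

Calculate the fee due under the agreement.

$116,815.00

First $89,500 at 38% = $34,010.00
Next $190,500 at 29% = $55,245.00
Next $72,000 at 20% = $14,400.00
Remaining $94,000 at 14% = $13,160.00
Fee: $34,010.00 + $55,245.00 + $14,400.00 + $13,160.00 = $116,815.00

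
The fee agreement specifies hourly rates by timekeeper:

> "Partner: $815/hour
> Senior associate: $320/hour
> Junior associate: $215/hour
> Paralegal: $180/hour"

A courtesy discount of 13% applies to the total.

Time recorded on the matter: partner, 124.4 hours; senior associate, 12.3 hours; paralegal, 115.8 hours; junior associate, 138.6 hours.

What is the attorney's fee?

$135,689.55

Partner: 124.4 × $815 = $101,386.00
Senior associate: 12.3 × $320 = $3,936.00
Junior associate: 138.6 × $215 = $29,799.00
Paralegal: 115.8 × $180 = $20,844.00
Subtotal: $155,965.00
Less 13% discount: −$20,275.45
Total: $155,965.00 − $20,275.45 = $135,689.55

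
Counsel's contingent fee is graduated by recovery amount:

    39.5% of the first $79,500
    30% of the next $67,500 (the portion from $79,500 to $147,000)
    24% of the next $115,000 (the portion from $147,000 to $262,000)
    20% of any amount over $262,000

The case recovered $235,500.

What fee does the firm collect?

First $79,500 at 39.5% = $31,402.50
Next $67,500 at 30% = $20,250.00
Remaining $88,500 at 24% = $21,240.00
Fee: $31,402.50 + $20,250.00 + $21,240.00 = $72,892.50

$72,892.50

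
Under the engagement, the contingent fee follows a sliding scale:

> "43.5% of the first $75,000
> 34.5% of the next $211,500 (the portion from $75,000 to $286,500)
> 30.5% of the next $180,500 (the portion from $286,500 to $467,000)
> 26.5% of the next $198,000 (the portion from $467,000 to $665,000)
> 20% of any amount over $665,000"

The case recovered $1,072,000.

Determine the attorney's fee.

First $75,000 at 43.5% = $32,625.00
Next $211,500 at 34.5% = $72,967.50
Next $180,500 at 30.5% = $55,052.50
Next $198,000 at 26.5% = $52,470.00
Remaining $407,000 at 20% = $81,400.00
Fee: $32,625.00 + $72,967.50 + $55,052.50 + $52,470.00 + $81,400.00 = $294,515.00

$294,515.00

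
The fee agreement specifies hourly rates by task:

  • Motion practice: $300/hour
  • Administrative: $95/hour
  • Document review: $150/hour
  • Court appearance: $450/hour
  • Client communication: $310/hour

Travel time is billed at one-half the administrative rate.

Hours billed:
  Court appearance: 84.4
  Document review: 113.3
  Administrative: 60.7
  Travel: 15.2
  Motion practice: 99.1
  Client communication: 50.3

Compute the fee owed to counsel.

Motion practice: 99.1 × $300 = $29,730.00
Administrative: 60.7 × $95 = $5,766.50
Document review: 113.3 × $150 = $16,995.00
Court appearance: 84.4 × $450 = $37,980.00
Client communication: 50.3 × $310 = $15,593.00
Subtotal: $29,730.00 + $5,766.50 + $16,995.00 + $37,980.00 + $15,593.00 = $106,064.50
Travel: 15.2 × ($95 ÷ 2) = 15.2 × $47.50 = $722.00
Total: $106,064.50 + $722.00 = $106,786.50

$106,786.50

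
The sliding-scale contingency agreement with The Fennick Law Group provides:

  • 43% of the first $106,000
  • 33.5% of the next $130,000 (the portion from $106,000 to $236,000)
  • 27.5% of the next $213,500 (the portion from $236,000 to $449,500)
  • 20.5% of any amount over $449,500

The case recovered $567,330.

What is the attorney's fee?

$171,997.65

First $106,000 at 43% = $45,580.00
Next $130,000 at 33.5% = $43,550.00
Next $213,500 at 27.5% = $58,712.50
Remaining $117,830 at 20.5% = $24,155.15
Fee: $45,580.00 + $43,550.00 + $58,712.50 + $24,155.15 = $171,997.65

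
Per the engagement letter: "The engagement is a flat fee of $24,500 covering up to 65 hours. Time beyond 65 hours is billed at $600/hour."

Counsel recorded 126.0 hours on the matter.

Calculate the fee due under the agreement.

$61,100.00

Flat fee: $24,500.00
Excess hours: 126.0 − 65 = 61.0
Overrun: 61.0 × $600 = $36,600.00
Total: $24,500.00 + $36,600.00 = $61,100.00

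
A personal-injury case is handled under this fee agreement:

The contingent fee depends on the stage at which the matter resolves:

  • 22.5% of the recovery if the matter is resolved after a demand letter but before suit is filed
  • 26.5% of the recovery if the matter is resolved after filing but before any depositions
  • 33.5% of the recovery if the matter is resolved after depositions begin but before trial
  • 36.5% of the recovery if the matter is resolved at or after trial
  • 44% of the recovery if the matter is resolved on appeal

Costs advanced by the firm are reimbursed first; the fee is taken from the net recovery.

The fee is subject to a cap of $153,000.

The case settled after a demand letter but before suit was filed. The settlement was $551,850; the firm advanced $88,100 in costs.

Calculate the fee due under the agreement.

Fee base (net of costs): $551,850 − $88,100 = $463,750
The matter settled after a demand letter but before suit was filed, so the 22.5% rate applies.
$463,750 × 22.5% = $104,343.75
$104,343.75 is under the $153,000 cap.

$104,343.75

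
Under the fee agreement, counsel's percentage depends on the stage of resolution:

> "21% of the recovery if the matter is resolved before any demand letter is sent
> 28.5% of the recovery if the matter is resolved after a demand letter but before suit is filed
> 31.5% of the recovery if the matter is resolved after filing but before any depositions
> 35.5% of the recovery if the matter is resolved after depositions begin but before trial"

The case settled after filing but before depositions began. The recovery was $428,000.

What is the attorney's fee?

The matter settled after filing but before depositions began, so the 31.5% rate applies.
$428,000 × 31.5% = $134,820.00

$134,820.00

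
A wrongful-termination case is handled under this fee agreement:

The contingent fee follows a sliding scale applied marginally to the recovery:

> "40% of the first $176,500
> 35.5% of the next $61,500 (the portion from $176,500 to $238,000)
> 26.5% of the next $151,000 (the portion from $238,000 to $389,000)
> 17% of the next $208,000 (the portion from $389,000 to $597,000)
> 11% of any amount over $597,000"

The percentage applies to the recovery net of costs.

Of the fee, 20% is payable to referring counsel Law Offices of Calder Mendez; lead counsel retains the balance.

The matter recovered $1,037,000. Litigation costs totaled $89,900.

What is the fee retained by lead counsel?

Fee base (net of costs): $1,037,000 − $89,900 = $947,100
First $176,500 at 40% = $70,600.00
Next $61,500 at 35.5% = $21,832.50
Next $151,000 at 26.5% = $40,015.00
Next $208,000 at 17% = $35,360.00
Remaining $350,100 at 11% = $38,511.00
Fee: $70,600.00 + $21,832.50 + $40,015.00 + $35,360.00 + $38,511.00 = $206,318.50
Referral share: 20% of $206,318.50 = $41,263.70; lead counsel retains $206,318.50 − $41,263.70 = $165,054.80.

$165,054.80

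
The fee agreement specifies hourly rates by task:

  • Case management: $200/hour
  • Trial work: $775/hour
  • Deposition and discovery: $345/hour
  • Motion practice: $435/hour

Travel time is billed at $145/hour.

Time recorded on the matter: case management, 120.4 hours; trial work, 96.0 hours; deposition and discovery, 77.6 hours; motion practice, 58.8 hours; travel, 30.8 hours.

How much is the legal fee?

$155,296.00

Case management: 120.4 × $200 = $24,080.00
Trial work: 96.0 × $775 = $74,400.00
Deposition and discovery: 77.6 × $345 = $26,772.00
Motion practice: 58.8 × $435 = $25,578.00
Subtotal: $24,080.00 + $74,400.00 + $26,772.00 + $25,578.00 = $150,830.00
Travel: 30.8 × $145 = $4,466.00
Total: $150,830.00 + $4,466.00 = $155,296.00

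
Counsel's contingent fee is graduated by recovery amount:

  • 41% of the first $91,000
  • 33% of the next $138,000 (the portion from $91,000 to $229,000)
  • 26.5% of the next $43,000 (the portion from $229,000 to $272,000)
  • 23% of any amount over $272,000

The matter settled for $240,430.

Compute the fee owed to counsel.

$85,878.95

First $91,000 at 41% = $37,310.00
Next $138,000 at 33% = $45,540.00
Remaining $11,430 at 26.5% = $3,028.95
Fee: $37,310.00 + $45,540.00 + $3,028.95 = $85,878.95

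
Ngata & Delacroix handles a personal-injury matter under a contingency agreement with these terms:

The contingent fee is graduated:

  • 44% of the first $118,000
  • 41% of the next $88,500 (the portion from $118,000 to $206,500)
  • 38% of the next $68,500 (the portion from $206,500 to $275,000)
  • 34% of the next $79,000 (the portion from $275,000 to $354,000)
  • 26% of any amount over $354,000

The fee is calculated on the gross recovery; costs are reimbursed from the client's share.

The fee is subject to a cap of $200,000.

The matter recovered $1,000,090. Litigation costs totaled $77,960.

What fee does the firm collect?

Fee base is the gross recovery, $1,000,090; costs are reimbursed separately.
First $118,000 at 44% = $51,920.00
Next $88,500 at 41% = $36,285.00
Next $68,500 at 38% = $26,030.00
Next $79,000 at 34% = $26,860.00
Remaining $646,090 at 26% = $167,983.40
Fee: $51,920.00 + $36,285.00 + $26,030.00 + $26,860.00 + $167,983.40 = $309,078.40
$309,078.40 exceeds the $200,000 cap, so the fee is capped at $200,000.00.

$200,000.00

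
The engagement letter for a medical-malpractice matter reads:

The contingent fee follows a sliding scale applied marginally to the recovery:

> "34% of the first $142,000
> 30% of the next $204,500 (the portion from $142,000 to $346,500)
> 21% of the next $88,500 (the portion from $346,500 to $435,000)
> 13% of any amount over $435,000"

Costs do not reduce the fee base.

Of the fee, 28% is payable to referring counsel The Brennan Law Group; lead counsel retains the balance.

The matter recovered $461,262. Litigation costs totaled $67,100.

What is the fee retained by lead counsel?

$94,772.92

Fee base is the gross recovery, $461,262; costs are reimbursed separately.
First $142,000 at 34% = $48,280.00
Next $204,500 at 30% = $61,350.00
Next $88,500 at 21% = $18,585.00
Remaining $26,262 at 13% = $3,414.06
Fee: $48,280.00 + $61,350.00 + $18,585.00 + $3,414.06 = $131,629.06
Referral share: 28% of $131,629.06 = $36,856.14; lead counsel retains $131,629.06 − $36,856.14 = $94,772.92.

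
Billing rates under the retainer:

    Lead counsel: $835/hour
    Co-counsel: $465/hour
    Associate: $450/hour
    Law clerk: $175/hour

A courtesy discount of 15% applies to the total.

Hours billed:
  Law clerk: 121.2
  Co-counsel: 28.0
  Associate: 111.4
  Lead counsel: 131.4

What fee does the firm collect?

$164,967.15

Lead counsel: 131.4 × $835 = $109,719.00
Co-counsel: 28.0 × $465 = $13,020.00
Associate: 111.4 × $450 = $50,130.00
Law clerk: 121.2 × $175 = $21,210.00
Subtotal: $194,079.00
Less 15% discount: −$29,111.85
Total: $194,079.00 − $29,111.85 = $164,967.15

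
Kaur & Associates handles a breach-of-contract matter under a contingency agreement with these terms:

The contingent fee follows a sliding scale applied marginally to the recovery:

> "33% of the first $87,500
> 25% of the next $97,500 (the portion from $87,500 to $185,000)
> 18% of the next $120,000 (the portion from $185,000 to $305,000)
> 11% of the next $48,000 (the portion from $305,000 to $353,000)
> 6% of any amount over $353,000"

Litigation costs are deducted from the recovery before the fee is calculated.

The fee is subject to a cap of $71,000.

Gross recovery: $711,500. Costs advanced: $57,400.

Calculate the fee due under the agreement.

Fee base (net of costs): $711,500 − $57,400 = $654,100
First $87,500 at 33% = $28,875.00
Next $97,500 at 25% = $24,375.00
Next $120,000 at 18% = $21,600.00
Next $48,000 at 11% = $5,280.00
Remaining $301,100 at 6% = $18,066.00
Fee: $28,875.00 + $24,375.00 + $21,600.00 + $5,280.00 + $18,066.00 = $98,196.00
$98,196.00 exceeds the $71,000 cap, so the fee is capped at $71,000.00.

$71,000.00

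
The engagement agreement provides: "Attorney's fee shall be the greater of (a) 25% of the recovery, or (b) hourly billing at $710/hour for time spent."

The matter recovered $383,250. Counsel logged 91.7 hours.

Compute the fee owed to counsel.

$95,812.50

(a) 25% of $383,250 = $95,812.50
(b) 91.7 × $710 = $65,107.00
The greater is (a): $95,812.50.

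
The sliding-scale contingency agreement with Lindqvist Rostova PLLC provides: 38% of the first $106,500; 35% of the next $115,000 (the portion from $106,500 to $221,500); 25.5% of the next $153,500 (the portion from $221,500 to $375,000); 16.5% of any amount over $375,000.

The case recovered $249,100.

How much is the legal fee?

First $106,500 at 38% = $40,470.00
Next $115,000 at 35% = $40,250.00
Remaining $27,600 at 25.5% = $7,038.00
Fee: $40,470.00 + $40,250.00 + $7,038.00 = $87,758.00

$87,758.00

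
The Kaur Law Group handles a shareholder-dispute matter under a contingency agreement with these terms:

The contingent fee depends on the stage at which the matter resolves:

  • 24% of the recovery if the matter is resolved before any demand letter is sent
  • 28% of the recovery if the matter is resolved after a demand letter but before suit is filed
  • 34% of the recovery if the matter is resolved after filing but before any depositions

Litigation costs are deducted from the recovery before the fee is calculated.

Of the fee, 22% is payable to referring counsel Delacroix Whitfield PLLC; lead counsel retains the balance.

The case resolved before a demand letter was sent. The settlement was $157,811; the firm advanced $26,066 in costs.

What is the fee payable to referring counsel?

Fee base (net of costs): $157,811 − $26,066 = $131,745
The matter resolved before a demand letter was sent, so the 24% rate applies.
$131,745 × 24% = $31,618.80
Referral share: 22% of $31,618.80 = $6,956.14; lead counsel retains $31,618.80 − $6,956.14 = $24,662.66.

$6,956.14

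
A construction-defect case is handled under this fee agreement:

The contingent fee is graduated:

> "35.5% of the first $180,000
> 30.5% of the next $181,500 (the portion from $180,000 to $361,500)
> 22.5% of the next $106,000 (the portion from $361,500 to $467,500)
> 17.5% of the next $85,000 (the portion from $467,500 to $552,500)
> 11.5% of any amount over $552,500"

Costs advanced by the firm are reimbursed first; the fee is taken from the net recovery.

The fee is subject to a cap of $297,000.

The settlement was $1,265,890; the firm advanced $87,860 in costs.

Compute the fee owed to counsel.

$229,918.45

Fee base (net of costs): $1,265,890 − $87,860 = $1,178,030
First $180,000 at 35.5% = $63,900.00
Next $181,500 at 30.5% = $55,357.50
Next $106,000 at 22.5% = $23,850.00
Next $85,000 at 17.5% = $14,875.00
Remaining $625,530 at 11.5% = $71,935.95
Fee: $63,900.00 + $55,357.50 + $23,850.00 + $14,875.00 + $71,935.95 = $229,918.45
$229,918.45 is under the $297,000 cap.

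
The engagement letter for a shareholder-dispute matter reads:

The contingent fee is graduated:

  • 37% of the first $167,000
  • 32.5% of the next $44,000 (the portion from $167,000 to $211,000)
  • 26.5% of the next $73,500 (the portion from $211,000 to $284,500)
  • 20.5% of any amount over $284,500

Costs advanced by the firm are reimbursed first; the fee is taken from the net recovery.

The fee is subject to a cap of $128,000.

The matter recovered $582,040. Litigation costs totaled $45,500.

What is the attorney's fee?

Fee base (net of costs): $582,040 − $45,500 = $536,540
First $167,000 at 37% = $61,790.00
Next $44,000 at 32.5% = $14,300.00
Next $73,500 at 26.5% = $19,477.50
Remaining $252,040 at 20.5% = $51,668.20
Fee: $61,790.00 + $14,300.00 + $19,477.50 + $51,668.20 = $147,235.70
$147,235.70 exceeds the $128,000 cap, so the fee is capped at $128,000.00.

$128,000.00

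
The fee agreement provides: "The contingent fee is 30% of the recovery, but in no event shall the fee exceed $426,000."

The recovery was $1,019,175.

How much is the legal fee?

$305,752.50

30% of $1,019,175 = $305,752.50
That is under the $426,000 cap.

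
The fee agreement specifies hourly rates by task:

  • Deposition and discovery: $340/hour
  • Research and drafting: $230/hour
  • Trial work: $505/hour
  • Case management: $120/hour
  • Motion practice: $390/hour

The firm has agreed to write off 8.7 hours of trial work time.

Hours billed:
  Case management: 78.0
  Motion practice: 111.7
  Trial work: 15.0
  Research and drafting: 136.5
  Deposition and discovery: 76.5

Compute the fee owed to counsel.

Deposition and discovery: 76.5 × $340 = $26,010.00
Research and drafting: 136.5 × $230 = $31,395.00
Trial work: 15.0 × $505 = $7,575.00
Case management: 78.0 × $120 = $9,360.00
Motion practice: 111.7 × $390 = $43,563.00
Subtotal: $117,903.00
Write-off: 8.7 × $505 = $4,393.50
Total: $117,903.00 − $4,393.50 = $113,509.50

$113,509.50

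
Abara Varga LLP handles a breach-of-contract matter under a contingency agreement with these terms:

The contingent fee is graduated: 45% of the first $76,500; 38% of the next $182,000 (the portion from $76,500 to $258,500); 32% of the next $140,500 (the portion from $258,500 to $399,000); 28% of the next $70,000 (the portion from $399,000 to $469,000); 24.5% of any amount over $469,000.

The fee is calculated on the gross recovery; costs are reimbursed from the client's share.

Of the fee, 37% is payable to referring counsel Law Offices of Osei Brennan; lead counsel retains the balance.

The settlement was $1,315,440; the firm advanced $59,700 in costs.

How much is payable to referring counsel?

Fee base is the gross recovery, $1,315,440; costs are reimbursed separately.
First $76,500 at 45% = $34,425.00
Next $182,000 at 38% = $69,160.00
Next $140,500 at 32% = $44,960.00
Next $70,000 at 28% = $19,600.00
Remaining $846,440 at 24.5% = $207,377.80
Fee: $34,425.00 + $69,160.00 + $44,960.00 + $19,600.00 + $207,377.80 = $375,522.80
Referral share: 37% of $375,522.80 = $138,943.44; lead counsel retains $375,522.80 − $138,943.44 = $236,579.36.

$138,943.44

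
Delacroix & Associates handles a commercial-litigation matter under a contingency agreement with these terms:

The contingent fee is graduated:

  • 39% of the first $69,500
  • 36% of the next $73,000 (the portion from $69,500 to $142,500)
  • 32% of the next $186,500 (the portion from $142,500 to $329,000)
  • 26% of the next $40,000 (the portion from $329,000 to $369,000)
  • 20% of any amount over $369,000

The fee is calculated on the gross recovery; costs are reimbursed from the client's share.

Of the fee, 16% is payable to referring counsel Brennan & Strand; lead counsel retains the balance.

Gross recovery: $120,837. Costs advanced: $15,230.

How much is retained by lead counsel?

$38,292.51

Fee base is the gross recovery, $120,837; costs are reimbursed separately.
First $69,500 at 39% = $27,105.00
Remaining $51,337 at 36% = $18,481.32
Fee: $27,105.00 + $18,481.32 = $45,586.32
Referral share: 16% of $45,586.32 = $7,293.81; lead counsel retains $45,586.32 − $7,293.81 = $38,292.51.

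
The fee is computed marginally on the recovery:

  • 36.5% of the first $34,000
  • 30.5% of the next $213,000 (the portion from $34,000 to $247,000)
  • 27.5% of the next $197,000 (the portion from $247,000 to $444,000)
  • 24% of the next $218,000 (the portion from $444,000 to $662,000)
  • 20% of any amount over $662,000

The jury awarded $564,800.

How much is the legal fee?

$160,542.00

First $34,000 at 36.5% = $12,410.00
Next $213,000 at 30.5% = $64,965.00
Next $197,000 at 27.5% = $54,175.00
Remaining $120,800 at 24% = $28,992.00
Fee: $12,410.00 + $64,965.00 + $54,175.00 + $28,992.00 = $160,542.00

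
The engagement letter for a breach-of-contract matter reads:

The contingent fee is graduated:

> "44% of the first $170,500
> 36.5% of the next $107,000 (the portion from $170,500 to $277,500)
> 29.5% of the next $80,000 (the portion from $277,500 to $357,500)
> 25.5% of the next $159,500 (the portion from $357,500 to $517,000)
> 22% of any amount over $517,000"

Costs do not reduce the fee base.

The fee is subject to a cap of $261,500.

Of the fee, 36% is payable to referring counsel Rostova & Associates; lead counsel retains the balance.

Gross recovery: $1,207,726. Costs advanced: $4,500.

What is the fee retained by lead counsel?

Fee base is the gross recovery, $1,207,726; costs are reimbursed separately.
First $170,500 at 44% = $75,020.00
Next $107,000 at 36.5% = $39,055.00
Next $80,000 at 29.5% = $23,600.00
Next $159,500 at 25.5% = $40,672.50
Remaining $690,726 at 22% = $151,959.72
Fee: $75,020.00 + $39,055.00 + $23,600.00 + $40,672.50 + $151,959.72 = $330,307.22
$330,307.22 exceeds the $261,500 cap, so the fee is capped at $261,500.00.
Referral share: 36% of $261,500.00 = $94,140.00; lead counsel retains $261,500.00 − $94,140.00 = $167,360.00.

$167,360.00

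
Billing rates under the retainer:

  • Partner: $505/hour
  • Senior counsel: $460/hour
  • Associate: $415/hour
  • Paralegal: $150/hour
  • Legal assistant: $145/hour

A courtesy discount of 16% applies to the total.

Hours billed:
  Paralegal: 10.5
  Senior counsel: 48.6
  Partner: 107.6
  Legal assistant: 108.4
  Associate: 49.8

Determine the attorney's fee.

$96,309.36

Partner: 107.6 × $505 = $54,338.00
Senior counsel: 48.6 × $460 = $22,356.00
Associate: 49.8 × $415 = $20,667.00
Paralegal: 10.5 × $150 = $1,575.00
Legal assistant: 108.4 × $145 = $15,718.00
Subtotal: $114,654.00
Less 16% discount: −$18,344.64
Total: $114,654.00 − $18,344.64 = $96,309.36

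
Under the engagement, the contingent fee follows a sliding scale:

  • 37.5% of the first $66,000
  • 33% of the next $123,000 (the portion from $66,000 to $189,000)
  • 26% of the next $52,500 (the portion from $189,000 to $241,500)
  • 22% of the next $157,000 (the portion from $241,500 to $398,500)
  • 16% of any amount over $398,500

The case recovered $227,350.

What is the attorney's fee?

$75,311.00

First $66,000 at 37.5% = $24,750.00
Next $123,000 at 33% = $40,590.00
Remaining $38,350 at 26% = $9,971.00
Fee: $24,750.00 + $40,590.00 + $9,971.00 = $75,311.00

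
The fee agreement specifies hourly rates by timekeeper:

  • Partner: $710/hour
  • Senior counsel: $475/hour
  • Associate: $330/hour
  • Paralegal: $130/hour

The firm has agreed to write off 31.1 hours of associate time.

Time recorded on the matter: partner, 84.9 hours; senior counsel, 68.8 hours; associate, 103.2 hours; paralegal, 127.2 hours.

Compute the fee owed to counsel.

$133,288.00

Partner: 84.9 × $710 = $60,279.00
Senior counsel: 68.8 × $475 = $32,680.00
Associate: 103.2 × $330 = $34,056.00
Paralegal: 127.2 × $130 = $16,536.00
Subtotal: $143,551.00
Write-off: 31.1 × $330 = $10,263.00
Total: $143,551.00 − $10,263.00 = $133,288.00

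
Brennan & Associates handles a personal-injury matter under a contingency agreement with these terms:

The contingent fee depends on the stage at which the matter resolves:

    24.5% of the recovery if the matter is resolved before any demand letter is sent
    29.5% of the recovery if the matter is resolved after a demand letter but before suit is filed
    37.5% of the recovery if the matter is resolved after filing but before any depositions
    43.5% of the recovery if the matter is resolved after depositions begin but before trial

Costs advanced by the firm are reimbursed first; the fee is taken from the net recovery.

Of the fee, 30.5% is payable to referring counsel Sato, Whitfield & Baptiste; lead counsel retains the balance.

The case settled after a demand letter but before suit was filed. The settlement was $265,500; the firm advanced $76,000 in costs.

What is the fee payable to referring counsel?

Fee base (net of costs): $265,500 − $76,000 = $189,500
The matter settled after a demand letter but before suit was filed, so the 29.5% rate applies.
$189,500 × 29.5% = $55,902.50
Referral share: 30.5% of $55,902.50 = $17,050.26; lead counsel retains $55,902.50 − $17,050.26 = $38,852.24.

$17,050.26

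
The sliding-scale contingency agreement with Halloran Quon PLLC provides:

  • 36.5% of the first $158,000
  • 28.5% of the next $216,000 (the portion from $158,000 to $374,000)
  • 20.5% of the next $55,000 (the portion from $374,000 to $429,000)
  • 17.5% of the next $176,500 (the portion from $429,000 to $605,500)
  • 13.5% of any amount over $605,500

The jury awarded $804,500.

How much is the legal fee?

$188,257.50

First $158,000 at 36.5% = $57,670.00
Next $216,000 at 28.5% = $61,560.00
Next $55,000 at 20.5% = $11,275.00
Next $176,500 at 17.5% = $30,887.50
Remaining $199,000 at 13.5% = $26,865.00
Fee: $57,670.00 + $61,560.00 + $11,275.00 + $30,887.50 + $26,865.00 = $188,257.50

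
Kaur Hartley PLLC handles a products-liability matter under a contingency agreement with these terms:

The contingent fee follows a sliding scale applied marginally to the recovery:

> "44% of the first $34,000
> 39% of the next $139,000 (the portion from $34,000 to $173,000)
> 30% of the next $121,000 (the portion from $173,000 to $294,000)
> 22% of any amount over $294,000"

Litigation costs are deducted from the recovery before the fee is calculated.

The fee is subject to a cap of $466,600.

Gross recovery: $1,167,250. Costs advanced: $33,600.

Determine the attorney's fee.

Fee base (net of costs): $1,167,250 − $33,600 = $1,133,650
First $34,000 at 44% = $14,960.00
Next $139,000 at 39% = $54,210.00
Next $121,000 at 30% = $36,300.00
Remaining $839,650 at 22% = $184,723.00
Fee: $14,960.00 + $54,210.00 + $36,300.00 + $184,723.00 = $290,193.00
$290,193.00 is under the $466,600 cap.

$290,193.00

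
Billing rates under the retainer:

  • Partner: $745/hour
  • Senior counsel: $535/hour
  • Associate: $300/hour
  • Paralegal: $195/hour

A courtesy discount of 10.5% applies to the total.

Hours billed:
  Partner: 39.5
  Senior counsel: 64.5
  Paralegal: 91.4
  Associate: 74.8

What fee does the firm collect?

Partner: 39.5 × $745 = $29,427.50
Senior counsel: 64.5 × $535 = $34,507.50
Associate: 74.8 × $300 = $22,440.00
Paralegal: 91.4 × $195 = $17,823.00
Subtotal: $104,198.00
Less 10.5% discount: −$10,940.79
Total: $104,198.00 − $10,940.79 = $93,257.21

$93,257.21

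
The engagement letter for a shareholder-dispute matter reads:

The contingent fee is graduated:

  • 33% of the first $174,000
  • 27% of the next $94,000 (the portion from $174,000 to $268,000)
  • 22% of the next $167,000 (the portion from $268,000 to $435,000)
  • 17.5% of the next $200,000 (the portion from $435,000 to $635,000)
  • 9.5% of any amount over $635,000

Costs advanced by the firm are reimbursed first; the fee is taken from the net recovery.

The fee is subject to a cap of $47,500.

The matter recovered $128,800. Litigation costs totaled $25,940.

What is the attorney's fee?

Fee base (net of costs): $128,800 − $25,940 = $102,860
First $102,860 at 33% = $33,943.80
$33,943.80 is under the $47,500 cap.

$33,943.80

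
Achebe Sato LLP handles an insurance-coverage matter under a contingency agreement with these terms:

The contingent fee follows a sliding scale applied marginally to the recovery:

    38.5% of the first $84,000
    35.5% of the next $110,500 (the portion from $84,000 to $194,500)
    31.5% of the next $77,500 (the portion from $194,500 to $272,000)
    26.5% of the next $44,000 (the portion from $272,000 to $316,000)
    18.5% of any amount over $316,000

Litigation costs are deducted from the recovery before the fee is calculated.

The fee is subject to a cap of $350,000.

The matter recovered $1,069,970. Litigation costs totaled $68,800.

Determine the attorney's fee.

$234,396.45

Fee base (net of costs): $1,069,970 − $68,800 = $1,001,170
First $84,000 at 38.5% = $32,340.00
Next $110,500 at 35.5% = $39,227.50
Next $77,500 at 31.5% = $24,412.50
Next $44,000 at 26.5% = $11,660.00
Remaining $685,170 at 18.5% = $126,756.45
Fee: $32,340.00 + $39,227.50 + $24,412.50 + $11,660.00 + $126,756.45 = $234,396.45
$234,396.45 is under the $350,000 cap.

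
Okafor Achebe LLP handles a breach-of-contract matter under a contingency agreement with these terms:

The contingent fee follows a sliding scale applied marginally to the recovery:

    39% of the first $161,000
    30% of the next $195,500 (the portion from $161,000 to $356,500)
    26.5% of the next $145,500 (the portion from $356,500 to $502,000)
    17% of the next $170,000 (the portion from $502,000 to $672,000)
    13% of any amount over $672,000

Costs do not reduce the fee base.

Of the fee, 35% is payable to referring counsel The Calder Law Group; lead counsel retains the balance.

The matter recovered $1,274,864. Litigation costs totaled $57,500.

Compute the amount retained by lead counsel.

$173,725.38

Fee base is the gross recovery, $1,274,864; costs are reimbursed separately.
First $161,000 at 39% = $62,790.00
Next $195,500 at 30% = $58,650.00
Next $145,500 at 26.5% = $38,557.50
Next $170,000 at 17% = $28,900.00
Remaining $602,864 at 13% = $78,372.32
Fee: $62,790.00 + $58,650.00 + $38,557.50 + $28,900.00 + $78,372.32 = $267,269.82
Referral share: 35% of $267,269.82 = $93,544.44; lead counsel retains $267,269.82 − $93,544.44 = $173,725.38.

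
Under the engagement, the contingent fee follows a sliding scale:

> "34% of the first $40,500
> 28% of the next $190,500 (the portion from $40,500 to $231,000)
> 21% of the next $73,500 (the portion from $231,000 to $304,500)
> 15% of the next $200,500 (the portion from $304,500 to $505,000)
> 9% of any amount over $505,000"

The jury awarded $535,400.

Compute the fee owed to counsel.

First $40,500 at 34% = $13,770.00
Next $190,500 at 28% = $53,340.00
Next $73,500 at 21% = $15,435.00
Next $200,500 at 15% = $30,075.00
Remaining $30,400 at 9% = $2,736.00
Fee: $13,770.00 + $53,340.00 + $15,435.00 + $30,075.00 + $2,736.00 = $115,356.00

$115,356.00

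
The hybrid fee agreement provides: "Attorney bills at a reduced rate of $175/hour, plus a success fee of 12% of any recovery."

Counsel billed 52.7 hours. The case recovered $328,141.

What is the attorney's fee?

$48,599.42

Hourly: 52.7 × $175 = $9,222.50
Success fee: 12% of $328,141 = $39,376.92
Total: $9,222.50 + $39,376.92 = $48,599.42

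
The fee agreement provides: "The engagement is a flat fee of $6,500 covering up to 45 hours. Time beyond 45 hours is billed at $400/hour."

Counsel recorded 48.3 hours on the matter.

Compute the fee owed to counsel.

Flat fee: $6,500.00
Excess hours: 48.3 − 45 = 3.3
Overrun: 3.3 × $400 = $1,320.00
Total: $6,500.00 + $1,320.00 = $7,820.00

$7,820.00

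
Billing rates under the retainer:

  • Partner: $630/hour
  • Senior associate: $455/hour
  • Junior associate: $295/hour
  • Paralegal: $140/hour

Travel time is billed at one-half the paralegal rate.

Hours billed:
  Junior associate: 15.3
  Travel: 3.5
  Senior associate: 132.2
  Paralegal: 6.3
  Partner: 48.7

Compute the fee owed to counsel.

Partner: 48.7 × $630 = $30,681.00
Senior associate: 132.2 × $455 = $60,151.00
Junior associate: 15.3 × $295 = $4,513.50
Paralegal: 6.3 × $140 = $882.00
Subtotal: $30,681.00 + $60,151.00 + $4,513.50 + $882.00 = $96,227.50
Travel: 3.5 × ($140 ÷ 2) = 3.5 × $70.00 = $245.00
Total: $96,227.50 + $245.00 = $96,472.50

$96,472.50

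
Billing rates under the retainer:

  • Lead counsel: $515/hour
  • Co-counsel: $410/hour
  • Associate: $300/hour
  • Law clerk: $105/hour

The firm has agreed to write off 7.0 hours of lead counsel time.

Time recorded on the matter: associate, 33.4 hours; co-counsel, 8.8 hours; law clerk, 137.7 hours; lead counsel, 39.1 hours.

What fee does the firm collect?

Lead counsel: 39.1 × $515 = $20,136.50
Co-counsel: 8.8 × $410 = $3,608.00
Associate: 33.4 × $300 = $10,020.00
Law clerk: 137.7 × $105 = $14,458.50
Subtotal: $48,223.00
Write-off: 7.0 × $515 = $3,605.00
Total: $48,223.00 − $3,605.00 = $44,618.00

$44,618.00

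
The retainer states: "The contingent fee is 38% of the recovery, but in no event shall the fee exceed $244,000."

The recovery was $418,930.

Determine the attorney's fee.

38% of $418,930 = $159,193.40
That is under the $244,000 cap.

$159,193.40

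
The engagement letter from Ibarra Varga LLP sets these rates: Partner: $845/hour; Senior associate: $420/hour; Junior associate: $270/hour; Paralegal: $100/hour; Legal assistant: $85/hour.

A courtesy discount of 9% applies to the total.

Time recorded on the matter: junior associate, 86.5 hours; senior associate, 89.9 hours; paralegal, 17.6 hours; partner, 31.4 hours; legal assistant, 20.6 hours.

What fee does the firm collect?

$82,952.87

Partner: 31.4 × $845 = $26,533.00
Senior associate: 89.9 × $420 = $37,758.00
Junior associate: 86.5 × $270 = $23,355.00
Paralegal: 17.6 × $100 = $1,760.00
Legal assistant: 20.6 × $85 = $1,751.00
Subtotal: $91,157.00
Less 9% discount: −$8,204.13
Total: $91,157.00 − $8,204.13 = $82,952.87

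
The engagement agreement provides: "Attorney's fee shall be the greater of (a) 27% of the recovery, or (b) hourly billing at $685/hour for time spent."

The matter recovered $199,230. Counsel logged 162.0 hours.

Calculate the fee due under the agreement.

(a) 27% of $199,230 = $53,792.10
(b) 162.0 × $685 = $110,970.00
The greater is (b): $110,970.00.

$110,970.00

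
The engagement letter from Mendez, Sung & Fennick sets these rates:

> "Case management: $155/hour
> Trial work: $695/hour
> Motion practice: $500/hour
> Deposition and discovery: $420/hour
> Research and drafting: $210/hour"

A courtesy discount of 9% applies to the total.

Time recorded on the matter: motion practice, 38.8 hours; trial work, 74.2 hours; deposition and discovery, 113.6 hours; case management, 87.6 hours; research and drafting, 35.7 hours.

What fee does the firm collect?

Case management: 87.6 × $155 = $13,578.00
Trial work: 74.2 × $695 = $51,569.00
Motion practice: 38.8 × $500 = $19,400.00
Deposition and discovery: 113.6 × $420 = $47,712.00
Research and drafting: 35.7 × $210 = $7,497.00
Subtotal: $139,756.00
Less 9% discount: −$12,578.04
Total: $139,756.00 − $12,578.04 = $127,177.96

$127,177.96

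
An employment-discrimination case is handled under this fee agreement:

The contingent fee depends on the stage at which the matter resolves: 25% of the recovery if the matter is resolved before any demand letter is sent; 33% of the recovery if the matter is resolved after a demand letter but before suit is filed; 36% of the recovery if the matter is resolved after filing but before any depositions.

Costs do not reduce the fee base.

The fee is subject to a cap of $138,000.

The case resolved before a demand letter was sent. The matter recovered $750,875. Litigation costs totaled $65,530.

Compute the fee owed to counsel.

Fee base is the gross recovery, $750,875; costs are reimbursed separately.
The matter resolved before a demand letter was sent, so the 25% rate applies.
$750,875 × 25% = $187,718.75
$187,718.75 exceeds the $138,000 cap, so the fee is capped at $138,000.00.

$138,000.00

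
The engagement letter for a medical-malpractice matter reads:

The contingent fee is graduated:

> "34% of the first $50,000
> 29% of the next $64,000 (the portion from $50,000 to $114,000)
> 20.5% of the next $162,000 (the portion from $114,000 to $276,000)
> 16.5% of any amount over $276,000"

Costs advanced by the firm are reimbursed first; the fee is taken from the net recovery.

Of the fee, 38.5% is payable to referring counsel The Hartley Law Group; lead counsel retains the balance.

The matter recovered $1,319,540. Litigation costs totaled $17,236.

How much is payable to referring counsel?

Fee base (net of costs): $1,319,540 − $17,236 = $1,302,304
First $50,000 at 34% = $17,000.00
Next $64,000 at 29% = $18,560.00
Next $162,000 at 20.5% = $33,210.00
Remaining $1,026,304 at 16.5% = $169,340.16
Fee: $17,000.00 + $18,560.00 + $33,210.00 + $169,340.16 = $238,110.16
Referral share: 38.5% of $238,110.16 = $91,672.41; lead counsel retains $238,110.16 − $91,672.41 = $146,437.75.

$91,672.41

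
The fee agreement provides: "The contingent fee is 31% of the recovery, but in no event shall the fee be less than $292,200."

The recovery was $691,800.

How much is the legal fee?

31% of $691,800 = $214,458.00
That is below the $292,200 minimum, so the minimum applies.

$292,200.00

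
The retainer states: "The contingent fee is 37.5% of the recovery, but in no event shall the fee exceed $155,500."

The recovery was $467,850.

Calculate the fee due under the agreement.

$155,500.00

37.5% of $467,850 = $175,443.75
That exceeds the $155,500 cap, so the fee is capped at $155,500.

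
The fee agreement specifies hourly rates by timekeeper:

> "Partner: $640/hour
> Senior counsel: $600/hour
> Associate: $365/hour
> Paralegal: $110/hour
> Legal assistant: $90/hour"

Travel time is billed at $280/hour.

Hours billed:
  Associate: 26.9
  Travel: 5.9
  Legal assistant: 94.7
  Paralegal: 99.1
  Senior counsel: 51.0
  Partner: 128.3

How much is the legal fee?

$143,606.50

Partner: 128.3 × $640 = $82,112.00
Senior counsel: 51.0 × $600 = $30,600.00
Associate: 26.9 × $365 = $9,818.50
Paralegal: 99.1 × $110 = $10,901.00
Legal assistant: 94.7 × $90 = $8,523.00
Subtotal: $82,112.00 + $30,600.00 + $9,818.50 + $10,901.00 + $8,523.00 = $141,954.50
Travel: 5.9 × $280 = $1,652.00
Total: $141,954.50 + $1,652.00 = $143,606.50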